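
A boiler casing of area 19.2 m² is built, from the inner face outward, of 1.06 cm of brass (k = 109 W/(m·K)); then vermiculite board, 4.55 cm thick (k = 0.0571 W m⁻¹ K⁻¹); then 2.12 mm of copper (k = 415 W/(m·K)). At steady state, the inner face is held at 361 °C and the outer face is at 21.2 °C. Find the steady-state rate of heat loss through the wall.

Q = 8.19 kW

Treat each layer as a resistance in series:
  R_brass = L/(kA) = 0.0106/(109·19.2) = 5.065×10^-6 K/W
  R_vermiculite board = L/(kA) = 0.0455/(0.0571·19.2) = 0.04150 K/W
  R_copper = L/(kA) = 0.00212/(415·19.2) = 2.661×10^-7 K/W
ΣR = 5.065×10^-6 + 0.04150 + 2.661×10^-7 = 0.04151 K/W
Q = ΔT/ΣR = (361 °C − 21.2 °C)/0.04151 = 8190 W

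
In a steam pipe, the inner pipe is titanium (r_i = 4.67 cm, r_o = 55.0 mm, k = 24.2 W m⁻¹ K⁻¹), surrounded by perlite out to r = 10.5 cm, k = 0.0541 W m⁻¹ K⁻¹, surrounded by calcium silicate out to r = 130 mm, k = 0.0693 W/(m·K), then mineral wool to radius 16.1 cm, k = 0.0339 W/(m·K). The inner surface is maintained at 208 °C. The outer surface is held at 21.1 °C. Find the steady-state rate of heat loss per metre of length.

Treat each layer as a resistance in series:
  R'_titanium = ln(0.0550/0.0467)/(2πk) = 0.1636/(2π·24.2) = 0.001076 m·K/W
  R'_perlite = ln(0.105/0.0550)/(2πk) = 0.6466/(2π·0.0541) = 1.902 m·K/W
  R'_calcium silicate = ln(0.130/0.105)/(2πk) = 0.2136/(2π·0.0693) = 0.4905 m·K/W
  R'_mineral wool = ln(0.161/0.130)/(2πk) = 0.2139/(2π·0.0339) = 1.004 m·K/W
ΣR = 0.001076 + 1.902 + 0.4905 + 1.004 = 3.398 m·K/W
Q' = ΔT/ΣR = (208 °C − 21.1 °C)/3.398 = 55.0 W/m

Q' = 55.0 W/m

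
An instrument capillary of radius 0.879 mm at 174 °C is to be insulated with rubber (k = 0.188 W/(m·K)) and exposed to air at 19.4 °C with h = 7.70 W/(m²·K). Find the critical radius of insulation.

r_cr = 2.44 cm

For a cylinder, r_cr = k_ins/h = 0.188/7.70 = 0.0244 m = 2.44 cm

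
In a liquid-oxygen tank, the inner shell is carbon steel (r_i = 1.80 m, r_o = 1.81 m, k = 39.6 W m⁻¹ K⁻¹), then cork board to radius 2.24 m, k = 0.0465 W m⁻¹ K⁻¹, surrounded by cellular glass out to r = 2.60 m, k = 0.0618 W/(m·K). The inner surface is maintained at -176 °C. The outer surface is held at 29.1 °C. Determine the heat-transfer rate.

Resistance network (inner→outer):
  R_carbon steel = (1/1.80 − 1/1.81)/(4πk) = 0.003069/(4π·39.6) = 6.168×10^-6 K/W
  R_cork board = (1/1.81 − 1/2.24)/(4πk) = 0.1061/(4π·0.0465) = 0.1815 K/W
  R_cellular glass = (1/2.24 − 1/2.60)/(4πk) = 0.06181/(4π·0.0618) = 0.07959 K/W
ΣR = 6.168×10^-6 + 0.1815 + 0.07959 = 0.2611 K/W
Q = ΔT/ΣR = (-176 °C − 29.1 °C)/0.2611 = -786 W
(Negative Q ⇒ heat flows inward; heat gain = 786 W.)

Q = 786 W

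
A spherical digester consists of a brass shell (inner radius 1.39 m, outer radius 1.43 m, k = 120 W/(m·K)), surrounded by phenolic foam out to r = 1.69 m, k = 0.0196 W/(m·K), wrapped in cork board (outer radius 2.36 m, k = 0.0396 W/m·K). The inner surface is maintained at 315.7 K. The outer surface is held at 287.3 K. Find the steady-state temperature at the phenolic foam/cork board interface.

T = 299.7 K

Resistance network (inner→outer):
  R_brass = (1/1.39 − 1/1.43)/(4πk) = 0.02012/(4π·120) = 1.334×10^-5 K/W
  R_phenolic foam = (1/1.43 − 1/1.69)/(4πk) = 0.1076/(4π·0.0196) = 0.4368 K/W
  R_cork board = (1/1.69 − 1/2.36)/(4πk) = 0.1680/(4π·0.0396) = 0.3376 K/W
ΣR = 1.334×10^-5 + 0.4368 + 0.3376 = 0.7744 K/W
Q = ΔT/ΣR = (315.7 K − 287.3 K)/0.7744 = 36.67 W
From the inner boundary to the phenolic foam/cork board interface, ΣR_partial = 0.4368 K/W.
T_interface = T_in − Q·ΣR_partial = 315.7 K − (36.67)(0.4368) = 299.7 K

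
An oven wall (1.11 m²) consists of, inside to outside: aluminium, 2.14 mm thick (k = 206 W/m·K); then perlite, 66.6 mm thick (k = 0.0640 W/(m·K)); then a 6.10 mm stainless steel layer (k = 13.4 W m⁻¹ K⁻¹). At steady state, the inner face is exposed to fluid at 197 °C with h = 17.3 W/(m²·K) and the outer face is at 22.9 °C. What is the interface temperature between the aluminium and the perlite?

Resistance network (inner→outer):
  R_conv,in = 1/(hA) = 1/(17.3·1.11) = 0.05208 K/W
  R_aluminium = L/(kA) = 0.00214/(206·1.11) = 9.359×10^-6 K/W
  R_perlite = L/(kA) = 0.0666/(0.0640·1.11) = 0.9375 K/W
  R_stainless steel = L/(kA) = 0.00610/(13.4·1.11) = 4.101×10^-4 K/W
ΣR = 0.05208 + 9.359×10^-6 + 0.9375 + 4.101×10^-4 = 0.9900 K/W
Q = ΔT/ΣR = (197 °C − 22.9 °C)/0.9900 = 175.9 W
From the inner boundary to the aluminium/perlite interface, ΣR_partial = 0.05209 K/W.
T_interface = T_in − Q·ΣR_partial = 197 °C − (175.9)(0.05209) = 188 °C

T = 188 °C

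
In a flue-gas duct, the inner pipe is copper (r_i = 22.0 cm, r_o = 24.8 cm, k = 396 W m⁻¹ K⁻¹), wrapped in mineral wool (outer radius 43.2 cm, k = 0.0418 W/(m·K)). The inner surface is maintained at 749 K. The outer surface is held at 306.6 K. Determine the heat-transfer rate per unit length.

Series thermal resistances, inner to outer:
  R'_copper = ln(0.248/0.220)/(2πk) = 0.1198/(2π·396) = 4.815×10^-5 m·K/W
  R'_mineral wool = ln(0.432/0.248)/(2πk) = 0.5550/(2π·0.0418) = 2.113 m·K/W
ΣR = 4.815×10^-5 + 2.113 = 2.113 m·K/W
Q' = ΔT/ΣR = (749 K − 306.6 K)/2.113 = 209 W/m

Q' = 209 W/m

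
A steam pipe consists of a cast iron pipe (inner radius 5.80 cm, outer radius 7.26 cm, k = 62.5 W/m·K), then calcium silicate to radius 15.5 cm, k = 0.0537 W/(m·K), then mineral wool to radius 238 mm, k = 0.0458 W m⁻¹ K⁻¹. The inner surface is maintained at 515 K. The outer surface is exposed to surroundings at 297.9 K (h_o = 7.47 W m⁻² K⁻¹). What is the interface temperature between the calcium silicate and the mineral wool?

Series thermal resistances, inner to outer:
  R'_cast iron = ln(0.0726/0.0580)/(2πk) = 0.2245/(2π·62.5) = 5.717×10^-4 m·K/W
  R'_calcium silicate = ln(0.155/0.0726)/(2πk) = 0.7585/(2π·0.0537) = 2.248 m·K/W
  R'_mineral wool = ln(0.238/0.155)/(2πk) = 0.4288/(2π·0.0458) = 1.490 m·K/W
  R'_conv,out = 1/(2πr h) = 1/(2π·0.238·7.47) = 0.08952 m·K/W
ΣR = 5.717×10^-4 + 2.248 + 1.490 + 0.08952 = 3.828 m·K/W
Q' = ΔT/ΣR = (515 K − 297.9 K)/3.828 = 56.71 W/m
From the inner boundary to the calcium silicate/mineral wool interface, ΣR_partial = 2.249 m·K/W.
T_interface = T_in − Q'·ΣR_partial = 515 K − (56.71)(2.249) = 387 K

T = 387 K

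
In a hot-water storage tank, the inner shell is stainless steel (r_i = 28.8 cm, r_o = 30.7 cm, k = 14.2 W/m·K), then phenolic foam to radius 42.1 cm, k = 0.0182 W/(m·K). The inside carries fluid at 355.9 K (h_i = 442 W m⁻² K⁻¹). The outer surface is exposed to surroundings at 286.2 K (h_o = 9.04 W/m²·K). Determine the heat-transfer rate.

Resistance network (inner→outer):
  R_conv,in = 1/(4πr²h) = 1/(4π·0.288²·442) = 0.002171 K/W
  R_stainless steel = (1/0.288 − 1/0.307)/(4πk) = 0.2149/(4π·14.2) = 0.001204 K/W
  R_phenolic foam = (1/0.307 − 1/0.421)/(4πk) = 0.8820/(4π·0.0182) = 3.857 K/W
  R_conv,out = 1/(4πr²h) = 1/(4π·0.421²·9.04) = 0.04967 K/W
ΣR = 0.002171 + 0.001204 + 3.857 + 0.04967 = 3.910 K/W
Q = ΔT/ΣR = (355.9 K − 286.2 K)/3.910 = 17.8 W

Q = 17.8 W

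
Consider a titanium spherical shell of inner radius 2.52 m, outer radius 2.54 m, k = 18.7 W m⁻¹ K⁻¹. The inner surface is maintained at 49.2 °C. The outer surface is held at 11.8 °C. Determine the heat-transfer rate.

Q = 2.81×10^6 W

Q = 4πk·ΔT/(1/r₁ − 1/r₂) = 4π × 18.7 × 37.4 / (1/2.52 − 1/2.54) = 2.81×10^6 W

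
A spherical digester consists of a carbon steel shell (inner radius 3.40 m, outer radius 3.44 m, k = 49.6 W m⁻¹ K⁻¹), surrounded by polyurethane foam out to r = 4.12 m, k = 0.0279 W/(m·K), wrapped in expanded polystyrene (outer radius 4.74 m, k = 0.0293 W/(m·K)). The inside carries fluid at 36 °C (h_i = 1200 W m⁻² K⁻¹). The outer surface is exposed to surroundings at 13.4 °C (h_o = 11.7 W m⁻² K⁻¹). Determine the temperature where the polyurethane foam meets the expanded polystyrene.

T = 22.2 °C

Treat each layer as a resistance in series:
  R_conv,in = 1/(4πr²h) = 1/(4π·3.40²·1200) = 5.737×10^-6 K/W
  R_carbon steel = (1/3.40 − 1/3.44)/(4πk) = 0.003420/(4π·49.6) = 5.487×10^-6 K/W
  R_polyurethane foam = (1/3.44 − 1/4.12)/(4πk) = 0.04798/(4π·0.0279) = 0.1368 K/W
  R_expanded polystyrene = (1/4.12 − 1/4.74)/(4πk) = 0.03175/(4π·0.0293) = 0.08623 K/W
  R_conv,out = 1/(4πr²h) = 1/(4π·4.74²·11.7) = 3.027×10^-4 K/W
ΣR = 5.737×10^-6 + 5.487×10^-6 + 0.1368 + 0.08623 + 3.027×10^-4 = 0.2233 K/W
Q = ΔT/ΣR = (36 °C − 13.4 °C)/0.2233 = 101.2 W
From the inner boundary to the polyurethane foam/expanded polystyrene interface, ΣR_partial = 0.1368 K/W.
T_interface = T_in − Q·ΣR_partial = 36 °C − (101.2)(0.1368) = 22.2 °C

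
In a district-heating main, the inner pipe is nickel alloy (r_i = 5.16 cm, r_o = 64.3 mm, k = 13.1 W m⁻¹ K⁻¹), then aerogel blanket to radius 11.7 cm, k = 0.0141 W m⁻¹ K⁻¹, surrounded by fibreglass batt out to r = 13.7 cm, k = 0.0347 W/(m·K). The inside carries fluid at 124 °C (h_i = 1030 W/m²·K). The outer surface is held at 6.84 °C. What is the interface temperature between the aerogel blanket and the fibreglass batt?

T = 18.2 °C

Resistance network (inner→outer):
  R'_conv,in = 1/(2πr h) = 1/(2π·0.0516·1030) = 0.002995 m·K/W
  R'_nickel alloy = ln(0.0643/0.0516)/(2πk) = 0.2200/(2π·13.1) = 0.002673 m·K/W
  R'_aerogel blanket = ln(0.117/0.0643)/(2πk) = 0.5986/(2π·0.0141) = 6.757 m·K/W
  R'_fibreglass batt = ln(0.137/0.117)/(2πk) = 0.1578/(2π·0.0347) = 0.7238 m·K/W
ΣR = 0.002995 + 0.002673 + 6.757 + 0.7238 = 7.486 m·K/W
Q' = ΔT/ΣR = (124 °C − 6.84 °C)/7.486 = 15.65 W/m
From the inner boundary to the aerogel blanket/fibreglass batt interface, ΣR_partial = 6.763 m·K/W.
T_interface = T_in − Q'·ΣR_partial = 124 °C − (15.65)(6.763) = 18.2 °C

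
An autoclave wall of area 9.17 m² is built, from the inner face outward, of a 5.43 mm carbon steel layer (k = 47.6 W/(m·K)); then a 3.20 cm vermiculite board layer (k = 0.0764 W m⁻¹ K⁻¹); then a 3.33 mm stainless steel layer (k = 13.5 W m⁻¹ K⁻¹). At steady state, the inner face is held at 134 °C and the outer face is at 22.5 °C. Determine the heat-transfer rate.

Treat each layer as a resistance in series:
  R_carbon steel = L/(kA) = 0.00543/(47.6·9.17) = 1.244×10^-5 K/W
  R_vermiculite board = L/(kA) = 0.0320/(0.0764·9.17) = 0.04568 K/W
  R_stainless steel = L/(kA) = 0.00333/(13.5·9.17) = 2.690×10^-5 K/W
ΣR = 1.244×10^-5 + 0.04568 + 2.690×10^-5 = 0.04572 K/W
Q = ΔT/ΣR = (134 °C − 22.5 °C)/0.04572 = 2440 W

Q = 2.44 kW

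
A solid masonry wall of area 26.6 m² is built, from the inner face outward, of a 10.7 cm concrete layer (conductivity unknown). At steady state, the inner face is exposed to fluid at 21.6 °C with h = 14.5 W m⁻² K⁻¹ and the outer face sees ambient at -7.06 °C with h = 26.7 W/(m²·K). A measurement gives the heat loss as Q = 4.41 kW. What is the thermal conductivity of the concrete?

ΣR = ΔT/Q = |21.6 − -7.06|/4410 = 0.006499 K/W
Known resistances:
  R_conv,in = 1/(hA) = 1/(14.5·26.6) = 0.002593 K/W
  R_conv,out = 1/(hA) = 1/(26.7·26.6) = 0.001408 K/W
R_concrete = ΣR − ΣR_known = 0.006499 − 0.004001 = 0.002498 K/W
L/(kA) = 0.002498 ⇒ k = 0.107/(0.002498·26.6) = 1.61 W/m·K

k = 1.61 W/m·K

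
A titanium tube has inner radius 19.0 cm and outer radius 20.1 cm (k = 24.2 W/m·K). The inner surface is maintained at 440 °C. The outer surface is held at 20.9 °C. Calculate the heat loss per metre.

Q' = 2πk·ΔT/ln(r₂/r₁) = 2π × 24.2 × 419.1 / ln(0.201/0.190) = 1.13×10^6 W/m

Q' = 1130 kW/m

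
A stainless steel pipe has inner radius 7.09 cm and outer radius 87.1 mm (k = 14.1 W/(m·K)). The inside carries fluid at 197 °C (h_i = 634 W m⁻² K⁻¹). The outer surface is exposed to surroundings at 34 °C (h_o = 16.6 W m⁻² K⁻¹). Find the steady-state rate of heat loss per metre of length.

Resistance network (inner→outer):
  R'_conv,in = 1/(2πr h) = 1/(2π·0.0709·634) = 0.003541 m·K/W
  R'_stainless steel = ln(0.0871/0.0709)/(2πk) = 0.2058/(2π·14.1) = 0.002323 m·K/W
  R'_conv,out = 1/(2πr h) = 1/(2π·0.0871·16.6) = 0.1101 m·K/W
ΣR = 0.003541 + 0.002323 + 0.1101 = 0.1160 m·K/W
Q' = ΔT/ΣR = (197 °C − 34 °C)/0.1160 = 1410 W/m

Q' = 1410 W/m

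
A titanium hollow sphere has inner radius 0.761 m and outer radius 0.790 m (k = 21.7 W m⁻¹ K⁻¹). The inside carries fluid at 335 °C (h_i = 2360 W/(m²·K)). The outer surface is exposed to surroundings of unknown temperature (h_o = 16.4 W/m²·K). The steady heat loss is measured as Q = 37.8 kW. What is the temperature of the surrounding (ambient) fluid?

Series resistances:
  R_conv,in = 1/(4πr²h) = 1/(4π·0.761²·2360) = 5.822×10^-5 K/W
  R_titanium = (1/0.761 − 1/0.790)/(4πk) = 0.04824/(4π·21.7) = 1.769×10^-4 K/W
  R_conv,out = 1/(4πr²h) = 1/(4π·0.790²·16.4) = 0.007775 K/W
ΣR = 0.008010 K/W
ΔT = Q·ΣR = 37800 × 0.008010 = 302.8 K
Heat flows outward, so T_out = T_in − ΔT = 335 − 302.8 = 32.2 °C

T_out = 32.2 °C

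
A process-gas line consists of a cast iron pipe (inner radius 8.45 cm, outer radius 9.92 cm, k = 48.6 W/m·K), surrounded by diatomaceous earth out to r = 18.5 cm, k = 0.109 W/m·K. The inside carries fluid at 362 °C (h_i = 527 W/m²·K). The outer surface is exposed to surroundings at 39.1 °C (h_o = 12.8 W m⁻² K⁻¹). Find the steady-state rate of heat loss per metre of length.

Q' = 329 W/m

Series thermal resistances, inner to outer:
  R'_conv,in = 1/(2πr h) = 1/(2π·0.0845·527) = 0.003574 m·K/W
  R'_cast iron = ln(0.0992/0.0845)/(2πk) = 0.1604/(2π·48.6) = 5.252×10^-4 m·K/W
  R'_diatomaceous earth = ln(0.185/0.0992)/(2πk) = 0.6232/(2π·0.109) = 0.9100 m·K/W
  R'_conv,out = 1/(2πr h) = 1/(2π·0.185·12.8) = 0.06721 m·K/W
ΣR = 0.003574 + 5.252×10^-4 + 0.9100 + 0.06721 = 0.9813 m·K/W
Q' = ΔT/ΣR = (362 °C − 39.1 °C)/0.9813 = 329 W/m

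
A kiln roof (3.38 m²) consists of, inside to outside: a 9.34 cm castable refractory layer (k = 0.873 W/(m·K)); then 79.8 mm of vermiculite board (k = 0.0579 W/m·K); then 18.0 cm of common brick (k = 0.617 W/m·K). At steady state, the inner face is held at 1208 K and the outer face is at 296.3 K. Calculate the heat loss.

Resistance network (inner→outer):
  R_castable refractory = L/(kA) = 0.0934/(0.873·3.38) = 0.03165 K/W
  R_vermiculite board = L/(kA) = 0.0798/(0.0579·3.38) = 0.4078 K/W
  R_common brick = L/(kA) = 0.180/(0.617·3.38) = 0.08631 K/W
ΣR = 0.03165 + 0.4078 + 0.08631 = 0.5258 K/W
Q = ΔT/ΣR = (1208 K − 296.3 K)/0.5258 = 1730 W

Q = 1730 W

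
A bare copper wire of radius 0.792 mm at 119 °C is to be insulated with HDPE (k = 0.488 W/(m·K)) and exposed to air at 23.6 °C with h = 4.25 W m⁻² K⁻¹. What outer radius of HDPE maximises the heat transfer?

For a cylinder, r_cr = k_ins/h = 0.488/4.25 = 0.115 m = 11.5 cm

r_cr = 11.5 cm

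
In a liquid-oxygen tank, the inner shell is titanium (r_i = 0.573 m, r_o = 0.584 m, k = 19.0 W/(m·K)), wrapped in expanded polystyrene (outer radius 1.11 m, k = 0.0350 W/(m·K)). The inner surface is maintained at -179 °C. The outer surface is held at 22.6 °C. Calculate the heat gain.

Q = 109 W

Treat each layer as a resistance in series:
  R_titanium = (1/0.573 − 1/0.584)/(4πk) = 0.03287/(4π·19.0) = 1.377×10^-4 K/W
  R_expanded polystyrene = (1/0.584 − 1/1.11)/(4πk) = 0.8114/(4π·0.0350) = 1.845 K/W
ΣR = 1.377×10^-4 + 1.845 = 1.845 K/W
Q = ΔT/ΣR = (-179 °C − 22.6 °C)/1.845 = -109 W
(Negative Q ⇒ heat flows inward; heat gain = 109 W.)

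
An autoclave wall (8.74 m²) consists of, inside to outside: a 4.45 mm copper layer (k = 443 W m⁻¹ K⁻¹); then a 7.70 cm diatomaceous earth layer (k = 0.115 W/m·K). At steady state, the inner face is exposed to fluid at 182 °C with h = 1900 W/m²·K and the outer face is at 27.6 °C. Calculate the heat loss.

Resistance network (inner→outer):
  R_conv,in = 1/(hA) = 1/(1900·8.74) = 6.022×10^-5 K/W
  R_copper = L/(kA) = 0.00445/(443·8.74) = 1.149×10^-6 K/W
  R_diatomaceous earth = L/(kA) = 0.0770/(0.115·8.74) = 0.07661 K/W
ΣR = 6.022×10^-5 + 1.149×10^-6 + 0.07661 = 0.07667 K/W
Q = ΔT/ΣR = (182 °C − 27.6 °C)/0.07667 = 2010 W

Q = 2.01 kW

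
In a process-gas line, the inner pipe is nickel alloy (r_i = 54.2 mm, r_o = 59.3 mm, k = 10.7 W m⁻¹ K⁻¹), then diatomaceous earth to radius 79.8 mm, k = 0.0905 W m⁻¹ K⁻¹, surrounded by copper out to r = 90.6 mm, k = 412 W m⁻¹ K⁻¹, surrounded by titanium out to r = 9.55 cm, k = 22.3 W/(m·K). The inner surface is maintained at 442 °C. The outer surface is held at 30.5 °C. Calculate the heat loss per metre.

Q' = 785 W/m

Treat each layer as a resistance in series:
  R'_nickel alloy = ln(0.0593/0.0542)/(2πk) = 0.08993/(2π·10.7) = 0.001338 m·K/W
  R'_diatomaceous earth = ln(0.0798/0.0593)/(2πk) = 0.2969/(2π·0.0905) = 0.5222 m·K/W
  R'_copper = ln(0.0906/0.0798)/(2πk) = 0.1269/(2π·412) = 4.903×10^-5 m·K/W
  R'_titanium = ln(0.0955/0.0906)/(2πk) = 0.05267/(2π·22.3) = 3.759×10^-4 m·K/W
ΣR = 0.001338 + 0.5222 + 4.903×10^-5 + 3.759×10^-4 = 0.5240 m·K/W
Q' = ΔT/ΣR = (442 °C − 30.5 °C)/0.5240 = 785 W/m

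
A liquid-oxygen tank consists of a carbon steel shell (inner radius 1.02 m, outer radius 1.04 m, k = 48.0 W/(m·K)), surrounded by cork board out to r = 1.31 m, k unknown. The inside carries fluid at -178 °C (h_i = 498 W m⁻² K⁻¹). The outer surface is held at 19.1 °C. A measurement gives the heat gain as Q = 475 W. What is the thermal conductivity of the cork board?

k = 0.0380 W/m·K

ΣR = ΔT/Q = |-178 − 19.1|/475 = 0.4149 K/W
Known resistances:
  R_conv,in = 1/(4πr²h) = 1/(4π·1.02²·498) = 1.536×10^-4 K/W
  R_carbon steel = (1/1.02 − 1/1.04)/(4πk) = 0.01885/(4π·48.0) = 3.126×10^-5 K/W
R_cork board = ΣR − ΣR_known = 0.4149 − 1.849×10^-4 = 0.4147 K/W
(1/r₁−1/r₂)/(4πk) = 0.4147 ⇒ k = 0.1982/(4π·0.4147) = 0.0380 W/m·K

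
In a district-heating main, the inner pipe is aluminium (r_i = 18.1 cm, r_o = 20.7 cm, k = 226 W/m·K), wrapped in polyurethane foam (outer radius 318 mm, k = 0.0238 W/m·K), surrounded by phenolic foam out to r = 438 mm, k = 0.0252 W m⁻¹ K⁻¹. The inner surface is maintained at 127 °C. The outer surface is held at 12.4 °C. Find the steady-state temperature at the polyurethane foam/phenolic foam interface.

Resistance network (inner→outer):
  R'_aluminium = ln(0.207/0.181)/(2πk) = 0.1342/(2π·226) = 9.452×10^-5 m·K/W
  R'_polyurethane foam = ln(0.318/0.207)/(2πk) = 0.4293/(2π·0.0238) = 2.871 m·K/W
  R'_phenolic foam = ln(0.438/0.318)/(2πk) = 0.3202/(2π·0.0252) = 2.022 m·K/W
ΣR = 9.452×10^-5 + 2.871 + 2.022 = 4.893 m·K/W
Q' = ΔT/ΣR = (127 °C − 12.4 °C)/4.893 = 23.42 W/m
From the inner boundary to the polyurethane foam/phenolic foam interface, ΣR_partial = 2.871 m·K/W.
T_interface = T_in − Q'·ΣR_partial = 127 °C − (23.42)(2.871) = 59.8 °C

T = 59.8 °C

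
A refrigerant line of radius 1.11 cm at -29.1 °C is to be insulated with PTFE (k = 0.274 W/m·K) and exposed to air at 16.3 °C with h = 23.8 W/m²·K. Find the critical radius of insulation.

For a cylinder, r_cr = k_ins/h = 0.274/23.8 = 0.0115 m = 1.15 cm

r_cr = 1.15 cm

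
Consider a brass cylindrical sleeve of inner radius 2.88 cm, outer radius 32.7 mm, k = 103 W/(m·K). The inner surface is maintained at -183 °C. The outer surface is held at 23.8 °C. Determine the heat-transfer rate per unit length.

Q' = 2πk·ΔT/ln(r₂/r₁) = 2π × 103 × 206.8 / ln(0.0327/0.0288) = 1.05×10^6 W/m

Q' = 1050 kW/m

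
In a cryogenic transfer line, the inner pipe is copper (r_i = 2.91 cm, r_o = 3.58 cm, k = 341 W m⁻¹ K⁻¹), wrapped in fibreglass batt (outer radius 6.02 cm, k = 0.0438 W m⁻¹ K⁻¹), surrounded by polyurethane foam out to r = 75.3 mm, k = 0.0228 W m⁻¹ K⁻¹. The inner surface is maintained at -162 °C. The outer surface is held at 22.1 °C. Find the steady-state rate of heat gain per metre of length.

Q' = 53.3 W/m

Treat each layer as a resistance in series:
  R'_copper = ln(0.0358/0.0291)/(2πk) = 0.2072/(2π·341) = 9.671×10^-5 m·K/W
  R'_fibreglass batt = ln(0.0602/0.0358)/(2πk) = 0.5197/(2π·0.0438) = 1.889 m·K/W
  R'_polyurethane foam = ln(0.0753/0.0602)/(2πk) = 0.2238/(2π·0.0228) = 1.562 m·K/W
ΣR = 9.671×10^-5 + 1.889 + 1.562 = 3.451 m·K/W
Q' = ΔT/ΣR = (-162 °C − 22.1 °C)/3.451 = -53.3 W/m
(Negative Q' ⇒ heat flows inward; heat gain = 53.3 W/m.)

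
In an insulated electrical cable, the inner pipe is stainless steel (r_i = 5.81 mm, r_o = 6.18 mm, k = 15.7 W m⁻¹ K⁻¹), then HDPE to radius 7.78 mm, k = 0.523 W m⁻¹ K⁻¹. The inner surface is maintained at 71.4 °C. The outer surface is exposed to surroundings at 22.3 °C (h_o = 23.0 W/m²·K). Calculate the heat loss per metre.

Q' = 51.1 W/m

Series thermal resistances, inner to outer:
  R'_stainless steel = ln(0.00618/0.00581)/(2πk) = 0.06174/(2π·15.7) = 6.259×10^-4 m·K/W
  R'_HDPE = ln(0.00778/0.00618)/(2πk) = 0.2302/(2π·0.523) = 0.07006 m·K/W
  R'_conv,out = 1/(2πr h) = 1/(2π·0.00778·23.0) = 0.8894 m·K/W
ΣR = 6.259×10^-4 + 0.07006 + 0.8894 = 0.9601 m·K/W
Q' = ΔT/ΣR = (71.4 °C − 22.3 °C)/0.9601 = 51.1 W/m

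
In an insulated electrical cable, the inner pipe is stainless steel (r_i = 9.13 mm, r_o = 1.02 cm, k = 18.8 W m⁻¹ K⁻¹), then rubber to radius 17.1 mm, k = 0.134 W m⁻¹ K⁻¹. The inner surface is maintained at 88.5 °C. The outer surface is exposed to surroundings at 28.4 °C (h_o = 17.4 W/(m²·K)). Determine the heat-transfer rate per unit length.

Treat each layer as a resistance in series:
  R'_stainless steel = ln(0.0102/0.00913)/(2πk) = 0.1108/(2π·18.8) = 9.382×10^-4 m·K/W
  R'_rubber = ln(0.0171/0.0102)/(2πk) = 0.5167/(2π·0.134) = 0.6137 m·K/W
  R'_conv,out = 1/(2πr h) = 1/(2π·0.0171·17.4) = 0.5349 m·K/W
ΣR = 9.382×10^-4 + 0.6137 + 0.5349 = 1.150 m·K/W
Q' = ΔT/ΣR = (88.5 °C − 28.4 °C)/1.150 = 52.3 W/m

Q' = 52.3 W/m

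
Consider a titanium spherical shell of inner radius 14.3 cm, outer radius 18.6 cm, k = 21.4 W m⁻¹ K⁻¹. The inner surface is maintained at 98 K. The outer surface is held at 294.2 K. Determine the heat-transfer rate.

Q = 32.6 kW

Q = 4πk·ΔT/(1/r₁ − 1/r₂) = 4π × 21.4 × 196.2 / (1/0.143 − 1/0.186) = 32600 W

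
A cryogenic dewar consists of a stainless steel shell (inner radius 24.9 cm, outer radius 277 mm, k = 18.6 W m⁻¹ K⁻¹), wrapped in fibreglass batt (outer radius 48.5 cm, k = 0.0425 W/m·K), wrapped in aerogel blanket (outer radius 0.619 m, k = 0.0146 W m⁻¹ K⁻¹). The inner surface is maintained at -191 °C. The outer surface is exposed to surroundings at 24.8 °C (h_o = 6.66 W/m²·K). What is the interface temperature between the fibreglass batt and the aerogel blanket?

Series thermal resistances, inner to outer:
  R_stainless steel = (1/0.249 − 1/0.277)/(4πk) = 0.4060/(4π·18.6) = 0.001737 K/W
  R_fibreglass batt = (1/0.277 − 1/0.485)/(4πk) = 1.548/(4π·0.0425) = 2.899 K/W
  R_aerogel blanket = (1/0.485 − 1/0.619)/(4πk) = 0.4463/(4π·0.0146) = 2.433 K/W
  R_conv,out = 1/(4πr²h) = 1/(4π·0.619²·6.66) = 0.03118 K/W
ΣR = 0.001737 + 2.899 + 2.433 + 0.03118 = 5.365 K/W
Q = ΔT/ΣR = (-191 °C − 24.8 °C)/5.365 = -40.22 W
From the inner boundary to the fibreglass batt/aerogel blanket interface, ΣR_partial = 2.901 K/W.
T_interface = T_in − Q·ΣR_partial = -191 °C − (-40.22)(2.901) = -74.3 °C

T = -74.3 °C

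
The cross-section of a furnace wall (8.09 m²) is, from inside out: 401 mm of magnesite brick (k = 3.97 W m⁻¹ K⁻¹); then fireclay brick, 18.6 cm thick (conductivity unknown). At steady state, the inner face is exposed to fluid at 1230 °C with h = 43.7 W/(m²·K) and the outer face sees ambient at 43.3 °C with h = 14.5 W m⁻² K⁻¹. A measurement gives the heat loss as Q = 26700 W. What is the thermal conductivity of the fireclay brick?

ΣR = ΔT/Q = |1230 − 43.3|/26700 = 0.04445 K/W
Known resistances:
  R_conv,in = 1/(hA) = 1/(43.7·8.09) = 0.002829 K/W
  R_magnesite brick = L/(kA) = 0.401/(3.97·8.09) = 0.01249 K/W
  R_conv,out = 1/(hA) = 1/(14.5·8.09) = 0.008525 K/W
R_fireclay brick = ΣR − ΣR_known = 0.04445 − 0.02384 = 0.02061 K/W
L/(kA) = 0.02061 ⇒ k = 0.186/(0.02061·8.09) = 1.12 W/m·K

k = 1.12 W/m·K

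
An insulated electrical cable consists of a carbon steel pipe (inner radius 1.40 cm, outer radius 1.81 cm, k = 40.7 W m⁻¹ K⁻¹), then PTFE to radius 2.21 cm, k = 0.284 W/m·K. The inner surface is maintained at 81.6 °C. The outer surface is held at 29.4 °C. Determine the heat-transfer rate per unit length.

Treat each layer as a resistance in series:
  R'_carbon steel = ln(0.0181/0.0140)/(2πk) = 0.2569/(2π·40.7) = 0.001004 m·K/W
  R'_PTFE = ln(0.0221/0.0181)/(2πk) = 0.1997/(2π·0.284) = 0.1119 m·K/W
ΣR = 0.001004 + 0.1119 = 0.1129 m·K/W
Q' = ΔT/ΣR = (81.6 °C − 29.4 °C)/0.1129 = 462 W/m

Q' = 462 W/m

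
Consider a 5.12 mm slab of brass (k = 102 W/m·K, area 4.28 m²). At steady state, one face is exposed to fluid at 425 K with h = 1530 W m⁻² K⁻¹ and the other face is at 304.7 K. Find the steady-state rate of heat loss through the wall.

Q = 732 kW

Series thermal resistances, inner to outer:
  R_conv,in = 1/(hA) = 1/(1530·4.28) = 1.527×10^-4 K/W
  R_brass = L/(kA) = 0.00512/(102·4.28) = 1.173×10^-5 K/W
ΣR = 1.527×10^-4 + 1.173×10^-5 = 1.644×10^-4 K/W
Q = ΔT/ΣR = (425 K − 304.7 K)/1.644×10^-4 = 7.32×10^5 W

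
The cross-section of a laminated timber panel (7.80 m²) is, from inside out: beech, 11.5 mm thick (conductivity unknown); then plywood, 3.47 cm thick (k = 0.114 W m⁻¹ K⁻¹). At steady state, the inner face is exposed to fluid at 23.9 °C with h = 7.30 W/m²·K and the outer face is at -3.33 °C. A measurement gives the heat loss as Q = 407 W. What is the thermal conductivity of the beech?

k = 0.143 W/m·K

ΣR = ΔT/Q = |23.9 − -3.33|/407 = 0.06690 K/W
Known resistances:
  R_conv,in = 1/(hA) = 1/(7.30·7.80) = 0.01756 K/W
  R_plywood = L/(kA) = 0.0347/(0.114·7.80) = 0.03902 K/W
R_beech = ΣR − ΣR_known = 0.06690 − 0.05658 = 0.01032 K/W
L/(kA) = 0.01032 ⇒ k = 0.0115/(0.01032·7.80) = 0.143 W/m·K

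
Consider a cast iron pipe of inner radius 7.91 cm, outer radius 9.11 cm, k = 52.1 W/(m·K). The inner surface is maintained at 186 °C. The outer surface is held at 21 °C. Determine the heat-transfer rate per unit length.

Q' = 2πk·ΔT/ln(r₂/r₁) = 2π × 52.1 × 165 / ln(0.0911/0.0791) = 3.82×10^5 W/m

Q' = 382 kW/m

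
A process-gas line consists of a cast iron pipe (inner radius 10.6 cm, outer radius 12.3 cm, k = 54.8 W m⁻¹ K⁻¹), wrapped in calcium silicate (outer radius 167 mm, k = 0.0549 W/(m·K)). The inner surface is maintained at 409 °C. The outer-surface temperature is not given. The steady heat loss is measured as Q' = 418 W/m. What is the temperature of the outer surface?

T_out = 38.2 °C

Sum the resistances:
  R'_cast iron = ln(0.123/0.106)/(2πk) = 0.1487/(2π·54.8) = 4.320×10^-4 m·K/W
  R'_calcium silicate = ln(0.167/0.123)/(2πk) = 0.3058/(2π·0.0549) = 0.8865 m·K/W
ΣR = 0.8870 m·K/W
ΔT = Q'·ΣR = 418 × 0.8870 = 370.8 K
Heat flows outward, so T_out = T_in − ΔT = 409 − 370.8 = 38.2 °C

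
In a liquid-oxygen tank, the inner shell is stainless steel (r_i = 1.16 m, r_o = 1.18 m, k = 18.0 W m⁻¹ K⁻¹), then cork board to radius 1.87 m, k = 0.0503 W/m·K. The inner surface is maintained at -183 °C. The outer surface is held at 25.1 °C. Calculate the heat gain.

Resistance network (inner→outer):
  R_stainless steel = (1/1.16 − 1/1.18)/(4πk) = 0.01461/(4π·18.0) = 6.460×10^-5 K/W
  R_cork board = (1/1.18 − 1/1.87)/(4πk) = 0.3127/(4π·0.0503) = 0.4947 K/W
ΣR = 6.460×10^-5 + 0.4947 = 0.4948 K/W
Q = ΔT/ΣR = (-183 °C − 25.1 °C)/0.4948 = -421 W
(Negative Q ⇒ heat flows inward; heat gain = 421 W.)

Q = 421 W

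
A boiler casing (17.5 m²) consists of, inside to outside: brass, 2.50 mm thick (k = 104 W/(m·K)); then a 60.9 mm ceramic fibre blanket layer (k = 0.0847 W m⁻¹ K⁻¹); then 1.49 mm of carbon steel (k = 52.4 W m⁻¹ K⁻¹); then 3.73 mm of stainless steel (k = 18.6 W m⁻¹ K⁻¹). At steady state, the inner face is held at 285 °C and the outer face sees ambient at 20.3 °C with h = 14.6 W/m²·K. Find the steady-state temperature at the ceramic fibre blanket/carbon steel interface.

T = 43.4 °C

Resistance network (inner→outer):
  R_brass = L/(kA) = 0.00250/(104·17.5) = 1.374×10^-6 K/W
  R_ceramic fibre blanket = L/(kA) = 0.0609/(0.0847·17.5) = 0.04109 K/W
  R_carbon steel = L/(kA) = 0.00149/(52.4·17.5) = 1.625×10^-6 K/W
  R_stainless steel = L/(kA) = 0.00373/(18.6·17.5) = 1.146×10^-5 K/W
  R_conv,out = 1/(hA) = 1/(14.6·17.5) = 0.003914 K/W
ΣR = 1.374×10^-6 + 0.04109 + 1.625×10^-6 + 1.146×10^-5 + 0.003914 = 0.04502 K/W
Q = ΔT/ΣR = (285 °C − 20.3 °C)/0.04502 = 5880 W
From the inner boundary to the ceramic fibre blanket/carbon steel interface, ΣR_partial = 0.04109 K/W.
T_interface = T_in − Q·ΣR_partial = 285 °C − (5880)(0.04109) = 43.4 °C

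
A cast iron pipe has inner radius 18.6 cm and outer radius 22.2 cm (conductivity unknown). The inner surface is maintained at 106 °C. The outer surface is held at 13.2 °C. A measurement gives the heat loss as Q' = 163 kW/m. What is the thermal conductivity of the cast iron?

k = 49.5 W/m·K

ΣR = ΔT/Q' = |106 − 13.2|/1.63×10^5 = 5.693×10^-4 m·K/W
ln(r₂/r₁)/(2πk) = 5.693×10^-4 ⇒ k = 0.1769/(2π·5.693×10^-4) = 49.5 W/m·K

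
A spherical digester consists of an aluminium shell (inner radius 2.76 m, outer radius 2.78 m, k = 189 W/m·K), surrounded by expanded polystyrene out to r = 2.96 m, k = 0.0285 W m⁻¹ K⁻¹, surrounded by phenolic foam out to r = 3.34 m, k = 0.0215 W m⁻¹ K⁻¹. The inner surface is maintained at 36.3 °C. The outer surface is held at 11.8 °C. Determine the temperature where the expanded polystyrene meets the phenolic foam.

Series thermal resistances, inner to outer:
  R_aluminium = (1/2.76 − 1/2.78)/(4πk) = 0.002607/(4π·189) = 1.097×10^-6 K/W
  R_expanded polystyrene = (1/2.78 − 1/2.96)/(4πk) = 0.02187/(4π·0.0285) = 0.06108 K/W
  R_phenolic foam = (1/2.96 − 1/3.34)/(4πk) = 0.03844/(4π·0.0215) = 0.1423 K/W
ΣR = 1.097×10^-6 + 0.06108 + 0.1423 = 0.2034 K/W
Q = ΔT/ΣR = (36.3 °C − 11.8 °C)/0.2034 = 120.5 W
From the inner boundary to the expanded polystyrene/phenolic foam interface, ΣR_partial = 0.06108 K/W.
T_interface = T_in − Q·ΣR_partial = 36.3 °C − (120.5)(0.06108) = 28.9 °C

T = 28.9 °C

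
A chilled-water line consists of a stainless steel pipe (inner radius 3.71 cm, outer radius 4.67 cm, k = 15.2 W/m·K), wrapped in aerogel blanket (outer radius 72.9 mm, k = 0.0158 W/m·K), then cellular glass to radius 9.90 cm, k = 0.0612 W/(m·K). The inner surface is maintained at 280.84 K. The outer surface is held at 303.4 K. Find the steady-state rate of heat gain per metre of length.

Treat each layer as a resistance in series:
  R'_stainless steel = ln(0.0467/0.0371)/(2πk) = 0.2301/(2π·15.2) = 0.002410 m·K/W
  R'_aerogel blanket = ln(0.0729/0.0467)/(2πk) = 0.4453/(2π·0.0158) = 4.486 m·K/W
  R'_cellular glass = ln(0.0990/0.0729)/(2πk) = 0.3060/(2π·0.0612) = 0.7959 m·K/W
ΣR = 0.002410 + 4.486 + 0.7959 = 5.284 m·K/W
Q' = ΔT/ΣR = (280.84 K − 303.4 K)/5.284 = -4.27 W/m
(Negative Q' ⇒ heat flows inward; heat gain = 4.27 W/m.)

Q' = 4.27 W/m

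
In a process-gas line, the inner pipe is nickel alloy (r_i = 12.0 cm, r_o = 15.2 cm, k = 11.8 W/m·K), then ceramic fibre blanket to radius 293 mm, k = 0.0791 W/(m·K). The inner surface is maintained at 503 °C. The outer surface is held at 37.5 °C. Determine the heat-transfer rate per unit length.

Q' = 352 W/m

Resistance network (inner→outer):
  R'_nickel alloy = ln(0.152/0.120)/(2πk) = 0.2364/(2π·11.8) = 0.003188 m·K/W
  R'_ceramic fibre blanket = ln(0.293/0.152)/(2πk) = 0.6563/(2π·0.0791) = 1.321 m·K/W
ΣR = 0.003188 + 1.321 = 1.324 m·K/W
Q' = ΔT/ΣR = (503 °C − 37.5 °C)/1.324 = 352 W/m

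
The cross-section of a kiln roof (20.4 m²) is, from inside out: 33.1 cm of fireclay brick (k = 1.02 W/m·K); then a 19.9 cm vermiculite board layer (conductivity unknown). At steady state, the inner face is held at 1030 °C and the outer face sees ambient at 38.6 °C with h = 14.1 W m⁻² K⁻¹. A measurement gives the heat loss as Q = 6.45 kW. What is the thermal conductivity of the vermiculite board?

ΣR = ΔT/Q = |1030 − 38.6|/6450 = 0.1537 K/W
Known resistances:
  R_fireclay brick = L/(kA) = 0.331/(1.02·20.4) = 0.01591 K/W
  R_conv,out = 1/(hA) = 1/(14.1·20.4) = 0.003477 K/W
R_vermiculite board = ΣR − ΣR_known = 0.1537 − 0.01939 = 0.1343 K/W
L/(kA) = 0.1343 ⇒ k = 0.199/(0.1343·20.4) = 0.0726 W/m·K

k = 0.0726 W/m·K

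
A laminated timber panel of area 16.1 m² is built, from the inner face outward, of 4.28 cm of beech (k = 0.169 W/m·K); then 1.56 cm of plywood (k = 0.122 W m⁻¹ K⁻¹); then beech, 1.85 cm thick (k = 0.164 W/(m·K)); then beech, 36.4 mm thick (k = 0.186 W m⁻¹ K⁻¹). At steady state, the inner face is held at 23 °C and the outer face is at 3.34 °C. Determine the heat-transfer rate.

Series thermal resistances, inner to outer:
  R_beech = L/(kA) = 0.0428/(0.169·16.1) = 0.01573 K/W
  R_plywood = L/(kA) = 0.0156/(0.122·16.1) = 0.007942 K/W
  R_beech = L/(kA) = 0.0185/(0.164·16.1) = 0.007007 K/W
  R_beech = L/(kA) = 0.0364/(0.186·16.1) = 0.01216 K/W
ΣR = 0.01573 + 0.007942 + 0.007007 + 0.01216 = 0.04284 K/W
Q = ΔT/ΣR = (23 °C − 3.34 °C)/0.04284 = 459 W

Q = 459 W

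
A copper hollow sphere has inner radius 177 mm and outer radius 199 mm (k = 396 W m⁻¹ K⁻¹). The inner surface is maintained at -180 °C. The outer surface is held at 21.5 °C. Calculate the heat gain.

Q = 1610 kW

Q = 4πk·ΔT/(1/r₁ − 1/r₂) = 4π × 396 × 201.5 / (1/0.177 − 1/0.199) = 1.61×10^6 W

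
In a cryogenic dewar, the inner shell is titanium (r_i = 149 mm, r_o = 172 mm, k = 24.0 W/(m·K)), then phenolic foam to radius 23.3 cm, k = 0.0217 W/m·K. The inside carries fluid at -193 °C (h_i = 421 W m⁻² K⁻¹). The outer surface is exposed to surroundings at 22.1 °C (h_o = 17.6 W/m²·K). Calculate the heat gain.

Q = 37.9 W

Treat each layer as a resistance in series:
  R_conv,in = 1/(4πr²h) = 1/(4π·0.149²·421) = 0.008514 K/W
  R_titanium = (1/0.149 − 1/0.172)/(4πk) = 0.8975/(4π·24.0) = 0.002976 K/W
  R_phenolic foam = (1/0.172 − 1/0.233)/(4πk) = 1.522/(4π·0.0217) = 5.582 K/W
  R_conv,out = 1/(4πr²h) = 1/(4π·0.233²·17.6) = 0.08328 K/W
ΣR = 0.008514 + 0.002976 + 5.582 + 0.08328 = 5.677 K/W
Q = ΔT/ΣR = (-193 °C − 22.1 °C)/5.677 = -37.9 W
(Negative Q ⇒ heat flows inward; heat gain = 37.9 W.)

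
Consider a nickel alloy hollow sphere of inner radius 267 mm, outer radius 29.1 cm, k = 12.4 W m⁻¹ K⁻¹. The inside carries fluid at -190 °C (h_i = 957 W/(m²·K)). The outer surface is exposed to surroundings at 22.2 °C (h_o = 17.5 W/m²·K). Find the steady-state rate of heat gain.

Q = 3730 W

Resistance network (inner→outer):
  R_conv,in = 1/(4πr²h) = 1/(4π·0.267²·957) = 0.001166 K/W
  R_nickel alloy = (1/0.267 − 1/0.291)/(4πk) = 0.3089/(4π·12.4) = 0.001982 K/W
  R_conv,out = 1/(4πr²h) = 1/(4π·0.291²·17.5) = 0.05370 K/W
ΣR = 0.001166 + 0.001982 + 0.05370 = 0.05685 K/W
Q = ΔT/ΣR = (-190 °C − 22.2 °C)/0.05685 = -3730 W
(Negative Q ⇒ heat flows inward; heat gain = 3730 W.)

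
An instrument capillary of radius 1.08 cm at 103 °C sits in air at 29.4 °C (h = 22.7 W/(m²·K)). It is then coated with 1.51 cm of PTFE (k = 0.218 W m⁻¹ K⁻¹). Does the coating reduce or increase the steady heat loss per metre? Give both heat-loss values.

reduces: 113 → 80.9 W/m

Critical radius for a cylinder: r_cr = k/h = 0.00960 m = 0.960 cm.
Outer radius after coating: r₂ = 0.0108 + 0.0151 = 0.0259 m.
Since r₁ ≥ r_cr, any added insulation reduces the heat loss.
Bare: R = 1/(2πr₁h) = 0.6492 m·K/W; Q = 73.6/0.6492 = 113 W/m.
Coated: R = R_cond + R_conv = 0.9093 m·K/W; Q = 73.6/0.9093 = 80.9 W/m.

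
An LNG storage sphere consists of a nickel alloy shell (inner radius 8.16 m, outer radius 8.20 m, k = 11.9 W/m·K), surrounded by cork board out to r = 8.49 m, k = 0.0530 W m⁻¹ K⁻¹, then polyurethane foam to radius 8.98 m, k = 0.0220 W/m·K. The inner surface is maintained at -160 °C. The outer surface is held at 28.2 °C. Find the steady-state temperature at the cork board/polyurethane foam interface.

T = -120 °C

Resistance network (inner→outer):
  R_nickel alloy = (1/8.16 − 1/8.20)/(4πk) = 5.978×10^-4/(4π·11.9) = 3.998×10^-6 K/W
  R_cork board = (1/8.20 − 1/8.49)/(4πk) = 0.004166/(4π·0.0530) = 0.006254 K/W
  R_polyurethane foam = (1/8.49 − 1/8.98)/(4πk) = 0.006427/(4π·0.0220) = 0.02325 K/W
ΣR = 3.998×10^-6 + 0.006254 + 0.02325 = 0.02951 K/W
Q = ΔT/ΣR = (-160 °C − 28.2 °C)/0.02951 = -6377 W
From the inner boundary to the cork board/polyurethane foam interface, ΣR_partial = 0.006258 K/W.
T_interface = T_in − Q·ΣR_partial = -160 °C − (-6377)(0.006258) = -120 °C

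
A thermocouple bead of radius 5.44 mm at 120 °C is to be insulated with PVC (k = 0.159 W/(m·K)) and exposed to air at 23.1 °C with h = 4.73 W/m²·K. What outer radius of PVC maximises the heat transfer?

For a sphere, r_cr = 2k_ins/h = 2·0.159/4.73 = 0.0672 m = 6.72 cm

r_cr = 6.72 cm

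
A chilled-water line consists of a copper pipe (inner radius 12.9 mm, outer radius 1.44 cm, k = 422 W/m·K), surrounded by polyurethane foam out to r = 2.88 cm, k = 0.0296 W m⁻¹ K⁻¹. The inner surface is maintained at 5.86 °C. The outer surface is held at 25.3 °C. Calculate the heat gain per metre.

Q' = 5.22 W/m

Series thermal resistances, inner to outer:
  R'_copper = ln(0.0144/0.0129)/(2πk) = 0.1100/(2π·422) = 4.149×10^-5 m·K/W
  R'_polyurethane foam = ln(0.0288/0.0144)/(2πk) = 0.6931/(2π·0.0296) = 3.727 m·K/W
ΣR = 4.149×10^-5 + 3.727 = 3.727 m·K/W
Q' = ΔT/ΣR = (5.86 °C − 25.3 °C)/3.727 = -5.22 W/m
(Negative Q' ⇒ heat flows inward; heat gain = 5.22 W/m.)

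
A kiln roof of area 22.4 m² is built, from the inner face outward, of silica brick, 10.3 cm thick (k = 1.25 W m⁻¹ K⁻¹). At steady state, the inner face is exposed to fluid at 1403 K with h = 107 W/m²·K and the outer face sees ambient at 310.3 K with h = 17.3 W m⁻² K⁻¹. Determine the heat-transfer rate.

Treat each layer as a resistance in series:
  R_conv,in = 1/(hA) = 1/(107·22.4) = 4.172×10^-4 K/W
  R_silica brick = L/(kA) = 0.103/(1.25·22.4) = 0.003679 K/W
  R_conv,out = 1/(hA) = 1/(17.3·22.4) = 0.002581 K/W
ΣR = 4.172×10^-4 + 0.003679 + 0.002581 = 0.006677 K/W
Q = ΔT/ΣR = (1403 K − 310.3 K)/0.006677 = 1.64×10^5 W

Q = 1.64×10^5 W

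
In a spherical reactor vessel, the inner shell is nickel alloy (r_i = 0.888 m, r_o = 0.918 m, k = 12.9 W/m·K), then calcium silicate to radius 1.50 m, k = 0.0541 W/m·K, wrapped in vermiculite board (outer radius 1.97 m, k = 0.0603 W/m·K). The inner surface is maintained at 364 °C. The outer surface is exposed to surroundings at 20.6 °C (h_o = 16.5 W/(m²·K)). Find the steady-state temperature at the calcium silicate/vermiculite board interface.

T = 108 °C

Resistance network (inner→outer):
  R_nickel alloy = (1/0.888 − 1/0.918)/(4πk) = 0.03680/(4π·12.9) = 2.270×10^-4 K/W
  R_calcium silicate = (1/0.918 − 1/1.50)/(4πk) = 0.4227/(4π·0.0541) = 0.6217 K/W
  R_vermiculite board = (1/1.50 − 1/1.97)/(4πk) = 0.1591/(4π·0.0603) = 0.2099 K/W
  R_conv,out = 1/(4πr²h) = 1/(4π·1.97²·16.5) = 0.001243 K/W
ΣR = 2.270×10^-4 + 0.6217 + 0.2099 + 0.001243 = 0.8331 K/W
Q = ΔT/ΣR = (364 °C − 20.6 °C)/0.8331 = 412.2 W
From the inner boundary to the calcium silicate/vermiculite board interface, ΣR_partial = 0.6219 K/W.
T_interface = T_in − Q·ΣR_partial = 364 °C − (412.2)(0.6219) = 108 °C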